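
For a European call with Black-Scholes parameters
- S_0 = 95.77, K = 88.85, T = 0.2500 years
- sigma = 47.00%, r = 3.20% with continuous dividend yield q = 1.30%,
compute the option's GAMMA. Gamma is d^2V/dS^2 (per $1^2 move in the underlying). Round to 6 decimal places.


Answer: Gamma = 0.015918

Derivation:
d1 = 0.4568613997; d2 = 0.2218613997
phi(d1) = 0.3594070451; exp(-qT) = 0.9967552755; exp(-rT) = 0.9920319148
Gamma = exp(-qT) * phi(d1) / (S * sigma * sqrt(T)) = 0.9967552755 * 0.3594070451 / (95.7700 * 0.4700 * 0.5000000000) = 0.015918


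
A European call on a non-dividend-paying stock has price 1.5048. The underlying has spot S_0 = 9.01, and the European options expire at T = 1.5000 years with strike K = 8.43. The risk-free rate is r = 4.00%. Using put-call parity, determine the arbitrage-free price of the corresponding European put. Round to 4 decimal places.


Put-call parity: C - P = S_0 * exp(-qT) - K * exp(-rT).
S_0 * exp(-qT) = 9.0100 * 1.00000000 = 9.01000000
K * exp(-rT) = 8.4300 * 0.94176453 = 7.93907502
P = C - S*exp(-qT) + K*exp(-rT)
P = 1.5048 - 9.01000000 + 7.93907502 = 0.4339

Answer: Put price = 0.4339


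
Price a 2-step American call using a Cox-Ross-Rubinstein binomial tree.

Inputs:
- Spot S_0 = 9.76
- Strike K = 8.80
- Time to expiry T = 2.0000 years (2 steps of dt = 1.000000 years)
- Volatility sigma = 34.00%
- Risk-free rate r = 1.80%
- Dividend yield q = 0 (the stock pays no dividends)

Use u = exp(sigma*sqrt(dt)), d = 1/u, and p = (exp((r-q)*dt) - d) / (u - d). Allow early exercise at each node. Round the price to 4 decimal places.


Answer: Price = V(0,0) = 2.4291

Derivation:
dt = T/N = 1.000000
u = exp(sigma*sqrt(dt)) = 1.404948; d = 1/u = 0.711770
p = (exp((r-q)*dt) - d) / (u - d) = 0.442012
Discount per step: exp(-r*dt) = 0.982161
Stock lattice S(k, i) with i counting down-moves:
  k=0: S(0,0) = 9.7600
  k=1: S(1,0) = 13.7123; S(1,1) = 6.9469
  k=2: S(2,0) = 19.2650; S(2,1) = 9.7600; S(2,2) = 4.9446
Terminal payoffs V(N, i) = max(S_T - K, 0):
  V(2,0) = 10.465047; V(2,1) = 0.960000; V(2,2) = 0.000000
Backward induction: V(k, i) = exp(-r*dt) * [p * V(k+1, i) + (1-p) * V(k+1, i+1)]; then take max(V_cont, immediate exercise) for American.
  V(1,0) = exp(-r*dt) * [p*10.465047 + (1-p)*0.960000] = 5.069271; exercise = 4.912288; V(1,0) = max -> 5.069271
  V(1,1) = exp(-r*dt) * [p*0.960000 + (1-p)*0.000000] = 0.416762; exercise = 0.000000; V(1,1) = max -> 0.416762
  V(0,0) = exp(-r*dt) * [p*5.069271 + (1-p)*0.416762] = 2.429107; exercise = 0.960000; V(0,0) = max -> 2.429107


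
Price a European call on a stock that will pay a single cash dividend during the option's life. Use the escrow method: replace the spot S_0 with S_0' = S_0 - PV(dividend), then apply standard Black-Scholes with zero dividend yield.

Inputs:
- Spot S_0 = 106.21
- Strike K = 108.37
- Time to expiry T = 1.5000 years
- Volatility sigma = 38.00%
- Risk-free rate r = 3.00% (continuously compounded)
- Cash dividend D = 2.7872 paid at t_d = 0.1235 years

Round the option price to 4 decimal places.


PV(D) = D * exp(-r * t_d) = 2.7872 * 0.99630186 = 2.77689253
S_0' = S_0 - PV(D) = 106.2100 - 2.77689253 = 103.43310747
d1 = (ln(S_0'/K) + (r + sigma^2/2)*T) / (sigma*sqrt(T)) = 0.22920735
d2 = d1 - sigma*sqrt(T) = -0.23619570
exp(-rT) = 0.95599748
N(d1) = 0.59064612; N(d2) = 0.40664041
C = S_0' * N(d1) - K * exp(-rT) * N(d2) = 103.43310747 * 0.59064612 - 108.3700 * 0.95599748 * 0.40664041 = 18.9638

Answer: Price = 18.9638


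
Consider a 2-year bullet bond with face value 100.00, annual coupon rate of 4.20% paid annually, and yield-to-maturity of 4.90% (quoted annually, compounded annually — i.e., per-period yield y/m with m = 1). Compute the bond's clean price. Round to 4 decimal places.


Coupon per period c = face * coupon_rate / m = 4.200000
Periods per year m = 1; per-period yield y/m = 0.049000
Number of cashflows N = 2
Cashflows (t years, CF_t, discount factor 1/(1+y/m)^(m*t), PV):
  t = 1.0000: CF_t = 4.200000, DF = 0.953289, PV = 4.003813
  t = 2.0000: CF_t = 104.200000, DF = 0.908760, PV = 94.692753
Price P = sum_t PV_t = 98.696566

Answer: Price = 98.6966


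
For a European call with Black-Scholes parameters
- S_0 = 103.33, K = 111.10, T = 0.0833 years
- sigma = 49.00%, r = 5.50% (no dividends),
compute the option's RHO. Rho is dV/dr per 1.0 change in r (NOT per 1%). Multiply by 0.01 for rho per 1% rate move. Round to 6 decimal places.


d1 = -0.4095619298; d2 = -0.5509844528
phi(d1) = 0.3668475104; exp(-qT) = 1.0000000000; exp(-rT) = 0.9954289791
N(d2) = 0.2908221662
Rho = K*T*exp(-rT)*N(d2) = 111.1000 * 0.0833 * 0.9954289791 * 0.2908221662 = 2.679149

Answer: Rho = 2.679149


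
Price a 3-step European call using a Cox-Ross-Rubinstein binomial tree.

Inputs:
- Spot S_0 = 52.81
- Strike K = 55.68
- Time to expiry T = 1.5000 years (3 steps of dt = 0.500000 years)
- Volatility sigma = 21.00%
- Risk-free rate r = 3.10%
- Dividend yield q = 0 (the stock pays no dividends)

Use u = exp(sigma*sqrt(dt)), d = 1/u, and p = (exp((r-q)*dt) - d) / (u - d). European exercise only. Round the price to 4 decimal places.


dt = T/N = 0.500000
u = exp(sigma*sqrt(dt)) = 1.160084; d = 1/u = 0.862007
p = (exp((r-q)*dt) - d) / (u - d) = 0.515350
Discount per step: exp(-r*dt) = 0.984620
Stock lattice S(k, i) with i counting down-moves:
  k=0: S(0,0) = 52.8100
  k=1: S(1,0) = 61.2640; S(1,1) = 45.5226
  k=2: S(2,0) = 71.0714; S(2,1) = 52.8100; S(2,2) = 39.2407
  k=3: S(3,0) = 82.4488; S(3,1) = 61.2640; S(3,2) = 45.5226; S(3,3) = 33.8258
Terminal payoffs V(N, i) = max(S_T - K, 0):
  V(3,0) = 26.768828; V(3,1) = 5.584037; V(3,2) = 0.000000; V(3,3) = 0.000000
Backward induction: V(k, i) = exp(-r*dt) * [p * V(k+1, i) + (1-p) * V(k+1, i+1)].
  V(2,0) = exp(-r*dt) * [p*26.768828 + (1-p)*5.584037] = 16.247815
  V(2,1) = exp(-r*dt) * [p*5.584037 + (1-p)*0.000000] = 2.833472
  V(2,2) = exp(-r*dt) * [p*0.000000 + (1-p)*0.000000] = 0.000000
  V(1,0) = exp(-r*dt) * [p*16.247815 + (1-p)*2.833472] = 9.596646
  V(1,1) = exp(-r*dt) * [p*2.833472 + (1-p)*0.000000] = 1.437771
  V(0,0) = exp(-r*dt) * [p*9.596646 + (1-p)*1.437771] = 5.555663

Answer: Price = V(0,0) = 5.5557


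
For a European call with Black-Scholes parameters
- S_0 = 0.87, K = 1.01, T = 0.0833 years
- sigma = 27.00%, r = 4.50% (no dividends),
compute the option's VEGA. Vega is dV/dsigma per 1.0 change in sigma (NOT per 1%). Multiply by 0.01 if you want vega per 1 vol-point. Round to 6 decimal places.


d1 = -1.8277127083; d2 = -1.9056394046
phi(d1) = 0.0750796743; exp(-qT) = 1.0000000000; exp(-rT) = 0.9962585169
Vega = S * exp(-qT) * phi(d1) * sqrt(T) = 0.8700 * 1.0000000000 * 0.0750796743 * 0.2886173938 = 0.018852

Answer: Vega = 0.018852


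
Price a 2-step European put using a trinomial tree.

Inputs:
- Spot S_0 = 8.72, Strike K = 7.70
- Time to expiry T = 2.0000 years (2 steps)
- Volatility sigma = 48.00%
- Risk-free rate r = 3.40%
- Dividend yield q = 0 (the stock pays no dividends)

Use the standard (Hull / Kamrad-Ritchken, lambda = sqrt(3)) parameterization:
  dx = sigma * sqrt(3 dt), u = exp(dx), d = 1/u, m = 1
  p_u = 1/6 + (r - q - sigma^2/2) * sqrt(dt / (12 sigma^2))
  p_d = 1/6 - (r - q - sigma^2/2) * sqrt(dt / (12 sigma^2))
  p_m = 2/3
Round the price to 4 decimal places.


dt = T/N = 1.000000; dx = sigma*sqrt(3*dt) = 0.831384
u = exp(dx) = 2.296496; d = 1/u = 0.435446
p_u = 0.117832, p_m = 0.666667, p_d = 0.215501
Discount per step: exp(-r*dt) = 0.966572
Stock lattice S(k, j) with j the centered position index:
  k=0: S(0,+0) = 8.7200
  k=1: S(1,-1) = 3.7971; S(1,+0) = 8.7200; S(1,+1) = 20.0254
  k=2: S(2,-2) = 1.6534; S(2,-1) = 3.7971; S(2,+0) = 8.7200; S(2,+1) = 20.0254; S(2,+2) = 45.9883
Terminal payoffs V(N, j) = max(K - S_T, 0):
  V(2,-2) = 6.046572; V(2,-1) = 3.902911; V(2,+0) = 0.000000; V(2,+1) = 0.000000; V(2,+2) = 0.000000
Backward induction: V(k, j) = exp(-r*dt) * [p_u * V(k+1, j+1) + p_m * V(k+1, j) + p_d * V(k+1, j-1)]
  V(1,-1) = exp(-r*dt) * [p_u*0.000000 + p_m*3.902911 + p_d*6.046572] = 3.774444
  V(1,+0) = exp(-r*dt) * [p_u*0.000000 + p_m*0.000000 + p_d*3.902911] = 0.812965
  V(1,+1) = exp(-r*dt) * [p_u*0.000000 + p_m*0.000000 + p_d*0.000000] = 0.000000
  V(0,+0) = exp(-r*dt) * [p_u*0.000000 + p_m*0.812965 + p_d*3.774444] = 1.310064

Answer: Price = V(0,0) = 1.3101


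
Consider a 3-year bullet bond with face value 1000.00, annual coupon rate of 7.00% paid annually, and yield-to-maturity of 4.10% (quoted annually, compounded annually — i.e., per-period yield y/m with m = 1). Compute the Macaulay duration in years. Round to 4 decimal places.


Answer: Macaulay duration = 2.8157 years

Derivation:
Coupon per period c = face * coupon_rate / m = 70.000000
Periods per year m = 1; per-period yield y/m = 0.041000
Number of cashflows N = 3
Cashflows (t years, CF_t, discount factor 1/(1+y/m)^(m*t), PV):
  t = 1.0000: CF_t = 70.000000, DF = 0.960615, PV = 67.243036
  t = 2.0000: CF_t = 70.000000, DF = 0.922781, PV = 64.594655
  t = 3.0000: CF_t = 1070.000000, DF = 0.886437, PV = 948.487451
Price P = sum_t PV_t = 1080.325141
Macaulay numerator sum_t t * PV_t:
  t * PV_t at t = 1.0000: 67.243036
  t * PV_t at t = 2.0000: 129.189309
  t * PV_t at t = 3.0000: 2845.462352
Macaulay duration D = (sum_t t * PV_t) / P = 3041.894697 / 1080.325141 = 2.815721


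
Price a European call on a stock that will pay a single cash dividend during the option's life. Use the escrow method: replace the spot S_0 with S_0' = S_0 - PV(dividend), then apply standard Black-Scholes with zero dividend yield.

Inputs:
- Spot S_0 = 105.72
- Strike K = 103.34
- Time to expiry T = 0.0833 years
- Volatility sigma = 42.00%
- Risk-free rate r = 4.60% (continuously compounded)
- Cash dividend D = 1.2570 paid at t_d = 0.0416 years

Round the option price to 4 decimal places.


Answer: Price = 5.8089

Derivation:
PV(D) = D * exp(-r * t_d) = 1.2570 * 0.99808823 = 1.25459690
S_0' = S_0 - PV(D) = 105.7200 - 1.25459690 = 104.46540310
d1 = (ln(S_0'/K) + (r + sigma^2/2)*T) / (sigma*sqrt(T)) = 0.18157407
d2 = d1 - sigma*sqrt(T) = 0.06035477
exp(-rT) = 0.99617553
N(d1) = 0.57204150; N(d2) = 0.52406346
C = S_0' * N(d1) - K * exp(-rT) * N(d2) = 104.46540310 * 0.57204150 - 103.3400 * 0.99617553 * 0.52406346 = 5.8089


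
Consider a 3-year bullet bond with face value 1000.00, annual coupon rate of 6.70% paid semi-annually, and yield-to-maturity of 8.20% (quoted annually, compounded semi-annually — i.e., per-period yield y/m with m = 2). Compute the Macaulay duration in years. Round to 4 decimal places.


Coupon per period c = face * coupon_rate / m = 33.500000
Periods per year m = 2; per-period yield y/m = 0.041000
Number of cashflows N = 6
Cashflows (t years, CF_t, discount factor 1/(1+y/m)^(m*t), PV):
  t = 0.5000: CF_t = 33.500000, DF = 0.960615, PV = 32.180596
  t = 1.0000: CF_t = 33.500000, DF = 0.922781, PV = 30.913156
  t = 1.5000: CF_t = 33.500000, DF = 0.886437, PV = 29.695635
  t = 2.0000: CF_t = 33.500000, DF = 0.851524, PV = 28.526066
  t = 2.5000: CF_t = 33.500000, DF = 0.817987, PV = 27.402561
  t = 3.0000: CF_t = 1033.500000, DF = 0.785770, PV = 812.093630
Price P = sum_t PV_t = 960.811645
Macaulay numerator sum_t t * PV_t:
  t * PV_t at t = 0.5000: 16.090298
  t * PV_t at t = 1.0000: 30.913156
  t * PV_t at t = 1.5000: 44.543453
  t * PV_t at t = 2.0000: 57.052133
  t * PV_t at t = 2.5000: 68.506403
  t * PV_t at t = 3.0000: 2436.280890
Macaulay duration D = (sum_t t * PV_t) / P = 2653.386333 / 960.811645 = 2.761609

Answer: Macaulay duration = 2.7616 years


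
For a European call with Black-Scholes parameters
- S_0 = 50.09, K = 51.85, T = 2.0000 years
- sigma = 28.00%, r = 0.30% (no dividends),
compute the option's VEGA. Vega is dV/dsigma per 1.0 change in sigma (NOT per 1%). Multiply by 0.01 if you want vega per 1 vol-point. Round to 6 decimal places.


Answer: Vega = 28.037055

Derivation:
d1 = 0.1259318102; d2 = -0.2700479873
phi(d1) = 0.3957914121; exp(-qT) = 1.0000000000; exp(-rT) = 0.9940179641
Vega = S * exp(-qT) * phi(d1) * sqrt(T) = 50.0900 * 1.0000000000 * 0.3957914121 * 1.4142135624 = 28.037055


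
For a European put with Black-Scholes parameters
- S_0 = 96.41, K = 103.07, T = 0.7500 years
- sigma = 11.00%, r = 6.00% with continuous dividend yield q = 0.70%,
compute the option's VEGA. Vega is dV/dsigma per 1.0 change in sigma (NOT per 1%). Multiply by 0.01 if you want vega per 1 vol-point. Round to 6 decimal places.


Answer: Vega = 32.222362

Derivation:
d1 = -0.2363035696; d2 = -0.3315663640
phi(d1) = 0.3879579887; exp(-qT) = 0.9947637572; exp(-rT) = 0.9559974818
Vega = S * exp(-qT) * phi(d1) * sqrt(T) = 96.4100 * 0.9947637572 * 0.3879579887 * 0.8660254038 = 32.222362


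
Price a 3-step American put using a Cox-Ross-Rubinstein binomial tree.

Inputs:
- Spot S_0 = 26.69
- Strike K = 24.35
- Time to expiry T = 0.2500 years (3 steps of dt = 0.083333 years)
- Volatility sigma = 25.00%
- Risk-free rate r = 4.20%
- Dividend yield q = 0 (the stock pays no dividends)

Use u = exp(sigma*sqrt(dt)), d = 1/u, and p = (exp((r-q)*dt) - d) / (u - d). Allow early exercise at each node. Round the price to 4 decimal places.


Answer: Price = V(0,0) = 0.3402

Derivation:
dt = T/N = 0.083333
u = exp(sigma*sqrt(dt)) = 1.074837; d = 1/u = 0.930374
p = (exp((r-q)*dt) - d) / (u - d) = 0.506236
Discount per step: exp(-r*dt) = 0.996506
Stock lattice S(k, i) with i counting down-moves:
  k=0: S(0,0) = 26.6900
  k=1: S(1,0) = 28.6874; S(1,1) = 24.8317
  k=2: S(2,0) = 30.8343; S(2,1) = 26.6900; S(2,2) = 23.1027
  k=3: S(3,0) = 33.1418; S(3,1) = 28.6874; S(3,2) = 24.8317; S(3,3) = 21.4942
Terminal payoffs V(N, i) = max(K - S_T, 0):
  V(3,0) = 0.000000; V(3,1) = 0.000000; V(3,2) = 0.000000; V(3,3) = 2.855811
Backward induction: V(k, i) = exp(-r*dt) * [p * V(k+1, i) + (1-p) * V(k+1, i+1)]; then take max(V_cont, immediate exercise) for American.
  V(2,0) = exp(-r*dt) * [p*0.000000 + (1-p)*0.000000] = 0.000000; exercise = 0.000000; V(2,0) = max -> 0.000000
  V(2,1) = exp(-r*dt) * [p*0.000000 + (1-p)*0.000000] = 0.000000; exercise = 0.000000; V(2,1) = max -> 0.000000
  V(2,2) = exp(-r*dt) * [p*0.000000 + (1-p)*2.855811] = 1.405171; exercise = 1.247256; V(2,2) = max -> 1.405171
  V(1,0) = exp(-r*dt) * [p*0.000000 + (1-p)*0.000000] = 0.000000; exercise = 0.000000; V(1,0) = max -> 0.000000
  V(1,1) = exp(-r*dt) * [p*0.000000 + (1-p)*1.405171] = 0.691399; exercise = 0.000000; V(1,1) = max -> 0.691399
  V(0,0) = exp(-r*dt) * [p*0.000000 + (1-p)*0.691399] = 0.340195; exercise = 0.000000; V(0,0) = max -> 0.340195


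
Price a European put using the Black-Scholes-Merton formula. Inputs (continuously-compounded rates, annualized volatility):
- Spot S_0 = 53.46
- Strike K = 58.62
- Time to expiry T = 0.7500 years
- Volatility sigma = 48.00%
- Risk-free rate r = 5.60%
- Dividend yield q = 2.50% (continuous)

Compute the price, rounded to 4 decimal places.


d1 = (ln(S/K) + (r - q + 0.5*sigma^2) * T) / (sigma * sqrt(T)) = 0.04211716
d2 = d1 - sigma * sqrt(T) = -0.37357503
exp(-rT) = 0.95886978; exp(-qT) = 0.98142469
P = K * exp(-rT) * N(-d2) - S_0 * exp(-qT) * N(-d1)
N(-d1) = 0.48320265; N(-d2) = 0.64563974
P = 58.6200 * 0.95886978 * 0.64563974 - 53.4600 * 0.98142469 * 0.48320265 = 10.9386

Answer: Price = 10.9386


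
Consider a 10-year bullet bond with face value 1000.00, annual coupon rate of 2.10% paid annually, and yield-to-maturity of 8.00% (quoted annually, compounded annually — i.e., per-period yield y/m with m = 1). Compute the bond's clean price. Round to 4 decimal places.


Answer: Price = 604.1052

Derivation:
Coupon per period c = face * coupon_rate / m = 21.000000
Periods per year m = 1; per-period yield y/m = 0.080000
Number of cashflows N = 10
Cashflows (t years, CF_t, discount factor 1/(1+y/m)^(m*t), PV):
  t = 1.0000: CF_t = 21.000000, DF = 0.925926, PV = 19.444444
  t = 2.0000: CF_t = 21.000000, DF = 0.857339, PV = 18.004115
  t = 3.0000: CF_t = 21.000000, DF = 0.793832, PV = 16.670477
  t = 4.0000: CF_t = 21.000000, DF = 0.735030, PV = 15.435627
  t = 5.0000: CF_t = 21.000000, DF = 0.680583, PV = 14.292247
  t = 6.0000: CF_t = 21.000000, DF = 0.630170, PV = 13.233562
  t = 7.0000: CF_t = 21.000000, DF = 0.583490, PV = 12.253298
  t = 8.0000: CF_t = 21.000000, DF = 0.540269, PV = 11.345647
  t = 9.0000: CF_t = 21.000000, DF = 0.500249, PV = 10.505228
  t = 10.0000: CF_t = 1021.000000, DF = 0.463193, PV = 472.920551
Price P = sum_t PV_t = 604.105197


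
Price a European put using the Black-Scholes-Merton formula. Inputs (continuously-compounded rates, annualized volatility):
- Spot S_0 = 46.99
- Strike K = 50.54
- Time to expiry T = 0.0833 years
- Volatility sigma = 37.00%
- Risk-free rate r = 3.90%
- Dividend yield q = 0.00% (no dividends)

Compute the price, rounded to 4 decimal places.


d1 = (ln(S/K) + (r - q + 0.5*sigma^2) * T) / (sigma * sqrt(T)) = -0.59818934
d2 = d1 - sigma * sqrt(T) = -0.70497778
exp(-rT) = 0.99675657; exp(-qT) = 1.00000000
P = K * exp(-rT) * N(-d2) - S_0 * exp(-qT) * N(-d1)
N(-d1) = 0.72514320; N(-d2) = 0.75958797
P = 50.5400 * 0.99675657 * 0.75958797 - 46.9900 * 1.00000000 * 0.72514320 = 4.1906

Answer: Price = 4.1906


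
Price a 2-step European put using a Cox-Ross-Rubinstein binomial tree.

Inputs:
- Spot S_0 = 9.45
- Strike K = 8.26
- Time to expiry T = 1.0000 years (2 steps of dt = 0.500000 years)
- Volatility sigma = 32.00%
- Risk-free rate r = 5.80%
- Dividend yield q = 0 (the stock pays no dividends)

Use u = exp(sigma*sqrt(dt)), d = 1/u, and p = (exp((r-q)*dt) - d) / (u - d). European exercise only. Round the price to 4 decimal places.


Answer: Price = V(0,0) = 0.5136

Derivation:
dt = T/N = 0.500000
u = exp(sigma*sqrt(dt)) = 1.253919; d = 1/u = 0.797499
p = (exp((r-q)*dt) - d) / (u - d) = 0.508140
Discount per step: exp(-r*dt) = 0.971416
Stock lattice S(k, i) with i counting down-moves:
  k=0: S(0,0) = 9.4500
  k=1: S(1,0) = 11.8495; S(1,1) = 7.5364
  k=2: S(2,0) = 14.8584; S(2,1) = 9.4500; S(2,2) = 6.0103
Terminal payoffs V(N, i) = max(K - S_T, 0):
  V(2,0) = 0.000000; V(2,1) = 0.000000; V(2,2) = 2.249750
Backward induction: V(k, i) = exp(-r*dt) * [p * V(k+1, i) + (1-p) * V(k+1, i+1)].
  V(1,0) = exp(-r*dt) * [p*0.000000 + (1-p)*0.000000] = 0.000000
  V(1,1) = exp(-r*dt) * [p*0.000000 + (1-p)*2.249750] = 1.074933
  V(0,0) = exp(-r*dt) * [p*0.000000 + (1-p)*1.074933] = 0.513604


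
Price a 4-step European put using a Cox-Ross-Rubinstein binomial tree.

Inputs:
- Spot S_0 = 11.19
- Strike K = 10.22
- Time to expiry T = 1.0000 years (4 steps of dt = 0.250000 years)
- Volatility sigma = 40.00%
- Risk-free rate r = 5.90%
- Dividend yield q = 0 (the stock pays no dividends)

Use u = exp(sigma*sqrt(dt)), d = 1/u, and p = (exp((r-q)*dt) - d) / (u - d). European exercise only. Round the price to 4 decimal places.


dt = T/N = 0.250000
u = exp(sigma*sqrt(dt)) = 1.221403; d = 1/u = 0.818731
p = (exp((r-q)*dt) - d) / (u - d) = 0.487068
Discount per step: exp(-r*dt) = 0.985358
Stock lattice S(k, i) with i counting down-moves:
  k=0: S(0,0) = 11.1900
  k=1: S(1,0) = 13.6675; S(1,1) = 9.1616
  k=2: S(2,0) = 16.6935; S(2,1) = 11.1900; S(2,2) = 7.5009
  k=3: S(3,0) = 20.3895; S(3,1) = 13.6675; S(3,2) = 9.1616; S(3,3) = 6.1412
  k=4: S(4,0) = 24.9038; S(4,1) = 16.6935; S(4,2) = 11.1900; S(4,3) = 7.5009; S(4,4) = 5.0280
Terminal payoffs V(N, i) = max(K - S_T, 0):
  V(4,0) = 0.000000; V(4,1) = 0.000000; V(4,2) = 0.000000; V(4,3) = 2.719119; V(4,4) = 5.192009
Backward induction: V(k, i) = exp(-r*dt) * [p * V(k+1, i) + (1-p) * V(k+1, i+1)].
  V(3,0) = exp(-r*dt) * [p*0.000000 + (1-p)*0.000000] = 0.000000
  V(3,1) = exp(-r*dt) * [p*0.000000 + (1-p)*0.000000] = 0.000000
  V(3,2) = exp(-r*dt) * [p*0.000000 + (1-p)*2.719119] = 1.374302
  V(3,3) = exp(-r*dt) * [p*2.719119 + (1-p)*5.192009] = 3.929159
  V(2,0) = exp(-r*dt) * [p*0.000000 + (1-p)*0.000000] = 0.000000
  V(2,1) = exp(-r*dt) * [p*0.000000 + (1-p)*1.374302] = 0.694603
  V(2,2) = exp(-r*dt) * [p*1.374302 + (1-p)*3.929159] = 2.645461
  V(1,0) = exp(-r*dt) * [p*0.000000 + (1-p)*0.694603] = 0.351067
  V(1,1) = exp(-r*dt) * [p*0.694603 + (1-p)*2.645461] = 1.670439
  V(0,0) = exp(-r*dt) * [p*0.351067 + (1-p)*1.670439] = 1.012767

Answer: Price = V(0,0) = 1.0128


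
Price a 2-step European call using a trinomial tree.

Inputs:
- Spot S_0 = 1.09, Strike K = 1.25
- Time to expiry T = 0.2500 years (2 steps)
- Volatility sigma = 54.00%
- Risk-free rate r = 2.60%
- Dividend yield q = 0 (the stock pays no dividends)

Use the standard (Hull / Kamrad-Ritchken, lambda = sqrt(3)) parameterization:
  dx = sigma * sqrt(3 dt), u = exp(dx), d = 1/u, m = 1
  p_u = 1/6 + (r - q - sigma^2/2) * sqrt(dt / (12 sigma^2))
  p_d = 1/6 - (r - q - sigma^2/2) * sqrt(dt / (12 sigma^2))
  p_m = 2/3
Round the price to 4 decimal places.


dt = T/N = 0.125000; dx = sigma*sqrt(3*dt) = 0.330681
u = exp(dx) = 1.391916; d = 1/u = 0.718434
p_u = 0.144024, p_m = 0.666667, p_d = 0.189309
Discount per step: exp(-r*dt) = 0.996755
Stock lattice S(k, j) with j the centered position index:
  k=0: S(0,+0) = 1.0900
  k=1: S(1,-1) = 0.7831; S(1,+0) = 1.0900; S(1,+1) = 1.5172
  k=2: S(2,-2) = 0.5626; S(2,-1) = 0.7831; S(2,+0) = 1.0900; S(2,+1) = 1.5172; S(2,+2) = 2.1118
Terminal payoffs V(N, j) = max(S_T - K, 0):
  V(2,-2) = 0.000000; V(2,-1) = 0.000000; V(2,+0) = 0.000000; V(2,+1) = 0.267188; V(2,+2) = 0.861798
Backward induction: V(k, j) = exp(-r*dt) * [p_u * V(k+1, j+1) + p_m * V(k+1, j) + p_d * V(k+1, j-1)]
  V(1,-1) = exp(-r*dt) * [p_u*0.000000 + p_m*0.000000 + p_d*0.000000] = 0.000000
  V(1,+0) = exp(-r*dt) * [p_u*0.267188 + p_m*0.000000 + p_d*0.000000] = 0.038357
  V(1,+1) = exp(-r*dt) * [p_u*0.861798 + p_m*0.267188 + p_d*0.000000] = 0.301264
  V(0,+0) = exp(-r*dt) * [p_u*0.301264 + p_m*0.038357 + p_d*0.000000] = 0.068737

Answer: Price = V(0,0) = 0.0687


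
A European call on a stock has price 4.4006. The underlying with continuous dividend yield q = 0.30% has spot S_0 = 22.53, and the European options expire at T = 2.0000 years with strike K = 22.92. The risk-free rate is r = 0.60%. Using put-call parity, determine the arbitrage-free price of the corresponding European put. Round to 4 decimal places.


Answer: Put price = 4.6520

Derivation:
Put-call parity: C - P = S_0 * exp(-qT) - K * exp(-rT).
S_0 * exp(-qT) = 22.5300 * 0.99401796 = 22.39522473
K * exp(-rT) = 22.9200 * 0.98807171 = 22.64660366
P = C - S*exp(-qT) + K*exp(-rT)
P = 4.4006 - 22.39522473 + 22.64660366 = 4.6520


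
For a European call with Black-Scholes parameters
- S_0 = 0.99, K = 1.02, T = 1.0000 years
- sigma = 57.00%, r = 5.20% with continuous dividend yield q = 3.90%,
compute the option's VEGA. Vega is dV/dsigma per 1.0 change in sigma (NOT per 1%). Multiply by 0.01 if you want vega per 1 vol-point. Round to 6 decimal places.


Answer: Vega = 0.367654

Derivation:
d1 = 0.2554333980; d2 = -0.3145666020
phi(d1) = 0.3861375431; exp(-qT) = 0.9617507091; exp(-rT) = 0.9493288668
Vega = S * exp(-qT) * phi(d1) * sqrt(T) = 0.9900 * 0.9617507091 * 0.3861375431 * 1.0000000000 = 0.367654


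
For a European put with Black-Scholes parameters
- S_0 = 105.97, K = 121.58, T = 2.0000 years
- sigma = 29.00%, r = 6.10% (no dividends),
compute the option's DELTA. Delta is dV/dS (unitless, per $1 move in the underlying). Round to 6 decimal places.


Answer: Delta = -0.433500

Derivation:
d1 = 0.1674710551; d2 = -0.2426508780
phi(d1) = 0.3933868460; exp(-qT) = 1.0000000000; exp(-rT) = 0.8851483685
N(-d1) = 0.4334997103
Delta = -exp(-qT) * N(-d1) = -1.0000000000 * 0.4334997103 = -0.433500


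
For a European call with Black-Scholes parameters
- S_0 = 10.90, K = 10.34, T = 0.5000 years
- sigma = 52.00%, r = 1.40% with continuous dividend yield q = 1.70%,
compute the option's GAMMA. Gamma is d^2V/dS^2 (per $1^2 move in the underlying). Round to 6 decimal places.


Answer: Gamma = 0.093674

Derivation:
d1 = 0.3232101336; d2 = -0.0444853926
phi(d1) = 0.3786394188; exp(-qT) = 0.9915360229; exp(-rT) = 0.9930244429
Gamma = exp(-qT) * phi(d1) / (S * sigma * sqrt(T)) = 0.9915360229 * 0.3786394188 / (10.9000 * 0.5200 * 0.7071067812) = 0.093674


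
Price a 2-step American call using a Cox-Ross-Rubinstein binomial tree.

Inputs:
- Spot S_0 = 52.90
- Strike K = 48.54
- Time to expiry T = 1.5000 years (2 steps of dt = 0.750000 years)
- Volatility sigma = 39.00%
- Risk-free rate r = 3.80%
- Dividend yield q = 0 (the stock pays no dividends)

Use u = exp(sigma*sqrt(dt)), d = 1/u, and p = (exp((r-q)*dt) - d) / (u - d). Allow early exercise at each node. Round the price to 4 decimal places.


Answer: Price = V(0,0) = 13.0407

Derivation:
dt = T/N = 0.750000
u = exp(sigma*sqrt(dt)) = 1.401790; d = 1/u = 0.713374
p = (exp((r-q)*dt) - d) / (u - d) = 0.458351
Discount per step: exp(-r*dt) = 0.971902
Stock lattice S(k, i) with i counting down-moves:
  k=0: S(0,0) = 52.9000
  k=1: S(1,0) = 74.1547; S(1,1) = 37.7375
  k=2: S(2,0) = 103.9493; S(2,1) = 52.9000; S(2,2) = 26.9209
Terminal payoffs V(N, i) = max(S_T - K, 0):
  V(2,0) = 55.409287; V(2,1) = 4.360000; V(2,2) = 0.000000
Backward induction: V(k, i) = exp(-r*dt) * [p * V(k+1, i) + (1-p) * V(k+1, i+1)]; then take max(V_cont, immediate exercise) for American.
  V(1,0) = exp(-r*dt) * [p*55.409287 + (1-p)*4.360000] = 26.978547; exercise = 25.614685; V(1,0) = max -> 26.978547
  V(1,1) = exp(-r*dt) * [p*4.360000 + (1-p)*0.000000] = 1.942260; exercise = 0.000000; V(1,1) = max -> 1.942260
  V(0,0) = exp(-r*dt) * [p*26.978547 + (1-p)*1.942260] = 13.040665; exercise = 4.360000; V(0,0) = max -> 13.040665


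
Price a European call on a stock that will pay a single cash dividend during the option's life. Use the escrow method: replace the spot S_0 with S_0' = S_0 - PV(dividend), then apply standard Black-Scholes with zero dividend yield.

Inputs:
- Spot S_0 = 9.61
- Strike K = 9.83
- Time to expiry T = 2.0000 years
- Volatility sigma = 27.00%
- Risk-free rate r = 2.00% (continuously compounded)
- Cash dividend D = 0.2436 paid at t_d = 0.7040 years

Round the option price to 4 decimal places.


Answer: Price = 1.3873

Derivation:
PV(D) = D * exp(-r * t_d) = 0.2436 * 0.98601866 = 0.24019415
S_0' = S_0 - PV(D) = 9.6100 - 0.24019415 = 9.36980585
d1 = (ln(S_0'/K) + (r + sigma^2/2)*T) / (sigma*sqrt(T)) = 0.17010748
d2 = d1 - sigma*sqrt(T) = -0.21173018
exp(-rT) = 0.96078944
N(d1) = 0.56753719; N(d2) = 0.41615877
C = S_0' * N(d1) - K * exp(-rT) * N(d2) = 9.36980585 * 0.56753719 - 9.8300 * 0.96078944 * 0.41615877 = 1.3873


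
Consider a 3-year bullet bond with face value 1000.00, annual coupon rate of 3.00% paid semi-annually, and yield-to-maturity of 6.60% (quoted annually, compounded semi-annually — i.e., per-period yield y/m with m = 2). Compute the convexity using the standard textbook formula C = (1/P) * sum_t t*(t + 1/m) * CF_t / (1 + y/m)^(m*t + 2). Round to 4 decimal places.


Coupon per period c = face * coupon_rate / m = 15.000000
Periods per year m = 2; per-period yield y/m = 0.033000
Number of cashflows N = 6
Cashflows (t years, CF_t, discount factor 1/(1+y/m)^(m*t), PV):
  t = 0.5000: CF_t = 15.000000, DF = 0.968054, PV = 14.520813
  t = 1.0000: CF_t = 15.000000, DF = 0.937129, PV = 14.056934
  t = 1.5000: CF_t = 15.000000, DF = 0.907192, PV = 13.607874
  t = 2.0000: CF_t = 15.000000, DF = 0.878211, PV = 13.173160
  t = 2.5000: CF_t = 15.000000, DF = 0.850156, PV = 12.752333
  t = 3.0000: CF_t = 1015.000000, DF = 0.822997, PV = 835.341606
Price P = sum_t PV_t = 903.452722
Convexity numerator sum_t t*(t + 1/m) * CF_t / (1+y/m)^(m*t + 2):
  t = 0.5000: term = 6.803937
  t = 1.0000: term = 19.759740
  t = 1.5000: term = 38.257000
  t = 2.0000: term = 61.724749
  t = 2.5000: term = 89.629355
  t = 3.0000: term = 8219.639475
Convexity = (1/P) * sum = 8435.814256 / 903.452722 = 9.337306

Answer: Convexity = 9.3373


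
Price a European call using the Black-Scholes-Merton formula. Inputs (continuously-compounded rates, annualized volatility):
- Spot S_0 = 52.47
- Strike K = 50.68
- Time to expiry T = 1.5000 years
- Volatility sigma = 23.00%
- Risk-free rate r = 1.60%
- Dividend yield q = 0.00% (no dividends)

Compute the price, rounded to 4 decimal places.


d1 = (ln(S/K) + (r - q + 0.5*sigma^2) * T) / (sigma * sqrt(T)) = 0.34926608
d2 = d1 - sigma * sqrt(T) = 0.06757476
exp(-rT) = 0.97628571; exp(-qT) = 1.00000000
C = S_0 * exp(-qT) * N(d1) - K * exp(-rT) * N(d2)
N(d1) = 0.63655522; N(d2) = 0.52693792
C = 52.4700 * 1.00000000 * 0.63655522 - 50.6800 * 0.97628571 * 0.52693792 = 7.3281

Answer: Price = 7.3281


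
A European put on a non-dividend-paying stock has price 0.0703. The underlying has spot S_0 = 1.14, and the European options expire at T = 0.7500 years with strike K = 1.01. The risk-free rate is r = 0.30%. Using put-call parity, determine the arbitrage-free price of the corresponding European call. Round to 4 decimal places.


Answer: Call price = 0.2026

Derivation:
Put-call parity: C - P = S_0 * exp(-qT) - K * exp(-rT).
S_0 * exp(-qT) = 1.1400 * 1.00000000 = 1.14000000
K * exp(-rT) = 1.0100 * 0.99775253 = 1.00773005
C = P + S*exp(-qT) - K*exp(-rT)
C = 0.0703 + 1.14000000 - 1.00773005 = 0.2026


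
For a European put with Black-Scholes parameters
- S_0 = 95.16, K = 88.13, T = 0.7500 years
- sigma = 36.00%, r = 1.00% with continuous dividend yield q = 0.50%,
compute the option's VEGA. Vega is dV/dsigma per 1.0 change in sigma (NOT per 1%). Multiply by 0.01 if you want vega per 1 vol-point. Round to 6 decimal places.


d1 = 0.4140778209; d2 = 0.1023086755
phi(d1) = 0.3661659057; exp(-qT) = 0.9962570225; exp(-rT) = 0.9925280548
Vega = S * exp(-qT) * phi(d1) * sqrt(T) = 95.1600 * 0.9962570225 * 0.3661659057 * 0.8660254038 = 30.063142

Answer: Vega = 30.063142


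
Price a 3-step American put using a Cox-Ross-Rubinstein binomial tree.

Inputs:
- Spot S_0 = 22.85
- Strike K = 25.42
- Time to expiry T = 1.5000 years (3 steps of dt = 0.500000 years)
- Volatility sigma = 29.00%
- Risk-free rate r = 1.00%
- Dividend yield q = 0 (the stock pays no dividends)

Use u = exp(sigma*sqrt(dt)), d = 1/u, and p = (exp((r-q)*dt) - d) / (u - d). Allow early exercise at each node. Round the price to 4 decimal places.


dt = T/N = 0.500000
u = exp(sigma*sqrt(dt)) = 1.227600; d = 1/u = 0.814598
p = (exp((r-q)*dt) - d) / (u - d) = 0.461050
Discount per step: exp(-r*dt) = 0.995012
Stock lattice S(k, i) with i counting down-moves:
  k=0: S(0,0) = 22.8500
  k=1: S(1,0) = 28.0507; S(1,1) = 18.6136
  k=2: S(2,0) = 34.4350; S(2,1) = 22.8500; S(2,2) = 15.1626
  k=3: S(3,0) = 42.2724; S(3,1) = 28.0507; S(3,2) = 18.6136; S(3,3) = 12.3514
Terminal payoffs V(N, i) = max(K - S_T, 0):
  V(3,0) = 0.000000; V(3,1) = 0.000000; V(3,2) = 6.806444; V(3,3) = 13.068615
Backward induction: V(k, i) = exp(-r*dt) * [p * V(k+1, i) + (1-p) * V(k+1, i+1)]; then take max(V_cont, immediate exercise) for American.
  V(2,0) = exp(-r*dt) * [p*0.000000 + (1-p)*0.000000] = 0.000000; exercise = 0.000000; V(2,0) = max -> 0.000000
  V(2,1) = exp(-r*dt) * [p*0.000000 + (1-p)*6.806444] = 3.650034; exercise = 2.570000; V(2,1) = max -> 3.650034
  V(2,2) = exp(-r*dt) * [p*6.806444 + (1-p)*13.068615] = 10.130658; exercise = 10.257441; V(2,2) = max -> 10.257441
  V(1,0) = exp(-r*dt) * [p*0.000000 + (1-p)*3.650034] = 1.957373; exercise = 0.000000; V(1,0) = max -> 1.957373
  V(1,1) = exp(-r*dt) * [p*3.650034 + (1-p)*10.257441] = 7.175127; exercise = 6.806444; V(1,1) = max -> 7.175127
  V(0,0) = exp(-r*dt) * [p*1.957373 + (1-p)*7.175127] = 4.745692; exercise = 2.570000; V(0,0) = max -> 4.745692

Answer: Price = V(0,0) = 4.7457


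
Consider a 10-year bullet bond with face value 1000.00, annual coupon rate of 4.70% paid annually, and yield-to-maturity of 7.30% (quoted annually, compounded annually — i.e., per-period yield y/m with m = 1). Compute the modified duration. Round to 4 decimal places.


Coupon per period c = face * coupon_rate / m = 47.000000
Periods per year m = 1; per-period yield y/m = 0.073000
Number of cashflows N = 10
Cashflows (t years, CF_t, discount factor 1/(1+y/m)^(m*t), PV):
  t = 1.0000: CF_t = 47.000000, DF = 0.931966, PV = 43.802423
  t = 2.0000: CF_t = 47.000000, DF = 0.868561, PV = 40.822389
  t = 3.0000: CF_t = 47.000000, DF = 0.809470, PV = 38.045097
  t = 4.0000: CF_t = 47.000000, DF = 0.754399, PV = 35.456754
  t = 5.0000: CF_t = 47.000000, DF = 0.703075, PV = 33.044505
  t = 6.0000: CF_t = 47.000000, DF = 0.655242, PV = 30.796370
  t = 7.0000: CF_t = 47.000000, DF = 0.610663, PV = 28.701183
  t = 8.0000: CF_t = 47.000000, DF = 0.569118, PV = 26.748540
  t = 9.0000: CF_t = 47.000000, DF = 0.530399, PV = 24.928742
  t = 10.0000: CF_t = 1047.000000, DF = 0.494314, PV = 517.546603
Price P = sum_t PV_t = 819.892605
First compute Macaulay numerator sum_t t * PV_t:
  t * PV_t at t = 1.0000: 43.802423
  t * PV_t at t = 2.0000: 81.644777
  t * PV_t at t = 3.0000: 114.135290
  t * PV_t at t = 4.0000: 141.827015
  t * PV_t at t = 5.0000: 165.222524
  t * PV_t at t = 6.0000: 184.778219
  t * PV_t at t = 7.0000: 200.908284
  t * PV_t at t = 8.0000: 213.988320
  t * PV_t at t = 9.0000: 224.358677
  t * PV_t at t = 10.0000: 5175.466026
Macaulay duration D = 6546.131555 / 819.892605 = 7.984133
Modified duration = D / (1 + y/m) = 7.984133 / (1 + 0.073000) = 7.440944

Answer: Modified duration = 7.4409


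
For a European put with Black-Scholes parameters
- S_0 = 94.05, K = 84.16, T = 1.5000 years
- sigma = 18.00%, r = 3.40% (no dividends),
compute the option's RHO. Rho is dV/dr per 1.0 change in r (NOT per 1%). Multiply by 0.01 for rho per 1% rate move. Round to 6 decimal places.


d1 = 0.8455584466; d2 = 0.6251043697
phi(d1) = 0.2790335994; exp(-qT) = 1.0000000000; exp(-rT) = 0.9502786705
N(-d2) = 0.2659512801
Rho = -K*T*exp(-rT)*N(-d2) = -84.1600 * 1.5000 * 0.9502786705 * 0.2659512801 = -31.904361

Answer: Rho = -31.904361


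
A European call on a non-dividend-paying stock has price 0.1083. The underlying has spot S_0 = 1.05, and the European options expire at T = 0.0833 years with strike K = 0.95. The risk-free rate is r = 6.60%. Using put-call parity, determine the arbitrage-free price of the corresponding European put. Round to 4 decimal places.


Answer: Put price = 0.0031

Derivation:
Put-call parity: C - P = S_0 * exp(-qT) - K * exp(-rT).
S_0 * exp(-qT) = 1.0500 * 1.00000000 = 1.05000000
K * exp(-rT) = 0.9500 * 0.99451729 = 0.94479142
P = C - S*exp(-qT) + K*exp(-rT)
P = 0.1083 - 1.05000000 + 0.94479142 = 0.0031


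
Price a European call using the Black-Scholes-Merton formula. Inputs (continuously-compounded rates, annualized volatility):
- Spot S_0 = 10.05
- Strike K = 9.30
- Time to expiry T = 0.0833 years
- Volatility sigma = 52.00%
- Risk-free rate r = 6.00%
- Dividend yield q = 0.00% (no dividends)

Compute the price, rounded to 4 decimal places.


d1 = (ln(S/K) + (r - q + 0.5*sigma^2) * T) / (sigma * sqrt(T)) = 0.62511821
d2 = d1 - sigma * sqrt(T) = 0.47503717
exp(-rT) = 0.99501447; exp(-qT) = 1.00000000
C = S_0 * exp(-qT) * N(d1) - K * exp(-rT) * N(d2)
N(d1) = 0.73405326; N(d2) = 0.68261976
C = 10.0500 * 1.00000000 * 0.73405326 - 9.3000 * 0.99501447 * 0.68261976 = 1.0605

Answer: Price = 1.0605


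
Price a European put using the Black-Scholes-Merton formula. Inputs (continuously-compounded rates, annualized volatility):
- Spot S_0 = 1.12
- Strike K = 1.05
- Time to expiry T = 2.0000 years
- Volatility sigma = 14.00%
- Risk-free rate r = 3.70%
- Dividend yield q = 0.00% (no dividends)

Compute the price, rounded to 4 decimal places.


d1 = (ln(S/K) + (r - q + 0.5*sigma^2) * T) / (sigma * sqrt(T)) = 0.79872015
d2 = d1 - sigma * sqrt(T) = 0.60073025
exp(-rT) = 0.92867169; exp(-qT) = 1.00000000
P = K * exp(-rT) * N(-d2) - S_0 * exp(-qT) * N(-d1)
N(-d1) = 0.21222635; N(-d2) = 0.27400983
P = 1.0500 * 0.92867169 * 0.27400983 - 1.1200 * 1.00000000 * 0.21222635 = 0.0295

Answer: Price = 0.0295


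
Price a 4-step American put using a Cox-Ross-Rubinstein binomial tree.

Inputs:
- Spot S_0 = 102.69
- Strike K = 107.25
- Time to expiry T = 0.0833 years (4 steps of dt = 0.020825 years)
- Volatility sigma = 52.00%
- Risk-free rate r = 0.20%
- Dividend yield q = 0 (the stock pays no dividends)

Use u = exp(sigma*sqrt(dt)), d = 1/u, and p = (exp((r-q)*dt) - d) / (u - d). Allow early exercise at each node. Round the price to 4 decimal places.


dt = T/N = 0.020825
u = exp(sigma*sqrt(dt)) = 1.077928; d = 1/u = 0.927706
p = (exp((r-q)*dt) - d) / (u - d) = 0.481526
Discount per step: exp(-r*dt) = 0.999958
Stock lattice S(k, i) with i counting down-moves:
  k=0: S(0,0) = 102.6900
  k=1: S(1,0) = 110.6924; S(1,1) = 95.2661
  k=2: S(2,0) = 119.3184; S(2,1) = 102.6900; S(2,2) = 88.3789
  k=3: S(3,0) = 128.6167; S(3,1) = 110.6924; S(3,2) = 95.2661; S(3,3) = 81.9897
  k=4: S(4,0) = 138.6395; S(4,1) = 119.3184; S(4,2) = 102.6900; S(4,3) = 88.3789; S(4,4) = 76.0623
Terminal payoffs V(N, i) = max(K - S_T, 0):
  V(4,0) = 0.000000; V(4,1) = 0.000000; V(4,2) = 4.560000; V(4,3) = 18.871061; V(4,4) = 31.187707
Backward induction: V(k, i) = exp(-r*dt) * [p * V(k+1, i) + (1-p) * V(k+1, i+1)]; then take max(V_cont, immediate exercise) for American.
  V(3,0) = exp(-r*dt) * [p*0.000000 + (1-p)*0.000000] = 0.000000; exercise = 0.000000; V(3,0) = max -> 0.000000
  V(3,1) = exp(-r*dt) * [p*0.000000 + (1-p)*4.560000] = 2.364143; exercise = 0.000000; V(3,1) = max -> 2.364143
  V(3,2) = exp(-r*dt) * [p*4.560000 + (1-p)*18.871061] = 11.979415; exercise = 11.983882; V(3,2) = max -> 11.983882
  V(3,3) = exp(-r*dt) * [p*18.871061 + (1-p)*31.187707] = 25.255870; exercise = 25.260337; V(3,3) = max -> 25.260337
  V(2,0) = exp(-r*dt) * [p*0.000000 + (1-p)*2.364143] = 1.225696; exercise = 0.000000; V(2,0) = max -> 1.225696
  V(2,1) = exp(-r*dt) * [p*2.364143 + (1-p)*11.983882] = 7.351422; exercise = 4.560000; V(2,1) = max -> 7.351422
  V(2,2) = exp(-r*dt) * [p*11.983882 + (1-p)*25.260337] = 18.866594; exercise = 18.871061; V(2,2) = max -> 18.871061
  V(1,0) = exp(-r*dt) * [p*1.225696 + (1-p)*7.351422] = 4.401543; exercise = 0.000000; V(1,0) = max -> 4.401543
  V(1,1) = exp(-r*dt) * [p*7.351422 + (1-p)*18.871061] = 13.323501; exercise = 11.983882; V(1,1) = max -> 13.323501
  V(0,0) = exp(-r*dt) * [p*4.401543 + (1-p)*13.323501] = 9.026971; exercise = 4.560000; V(0,0) = max -> 9.026971

Answer: Price = V(0,0) = 9.0270


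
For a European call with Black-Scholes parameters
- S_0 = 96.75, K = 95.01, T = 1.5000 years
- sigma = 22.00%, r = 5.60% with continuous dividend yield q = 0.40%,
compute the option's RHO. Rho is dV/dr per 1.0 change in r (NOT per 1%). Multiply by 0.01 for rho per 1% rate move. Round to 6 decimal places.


Answer: Rho = 77.032679

Derivation:
d1 = 0.4915613105; d2 = 0.2221174388
phi(d1) = 0.3535413617; exp(-qT) = 0.9940179641; exp(-rT) = 0.9194312561
N(d2) = 0.5878887687
Rho = K*T*exp(-rT)*N(d2) = 95.0100 * 1.5000 * 0.9194312561 * 0.5878887687 = 77.032679


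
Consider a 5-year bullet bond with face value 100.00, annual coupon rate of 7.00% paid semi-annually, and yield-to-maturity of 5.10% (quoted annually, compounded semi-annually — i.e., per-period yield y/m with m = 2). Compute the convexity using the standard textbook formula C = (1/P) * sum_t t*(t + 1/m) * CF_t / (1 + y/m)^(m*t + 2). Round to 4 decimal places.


Coupon per period c = face * coupon_rate / m = 3.500000
Periods per year m = 2; per-period yield y/m = 0.025500
Number of cashflows N = 10
Cashflows (t years, CF_t, discount factor 1/(1+y/m)^(m*t), PV):
  t = 0.5000: CF_t = 3.500000, DF = 0.975134, PV = 3.412969
  t = 1.0000: CF_t = 3.500000, DF = 0.950886, PV = 3.328103
  t = 1.5000: CF_t = 3.500000, DF = 0.927242, PV = 3.245346
  t = 2.0000: CF_t = 3.500000, DF = 0.904185, PV = 3.164648
  t = 2.5000: CF_t = 3.500000, DF = 0.881702, PV = 3.085956
  t = 3.0000: CF_t = 3.500000, DF = 0.859777, PV = 3.009221
  t = 3.5000: CF_t = 3.500000, DF = 0.838398, PV = 2.934394
  t = 4.0000: CF_t = 3.500000, DF = 0.817551, PV = 2.861427
  t = 4.5000: CF_t = 3.500000, DF = 0.797222, PV = 2.790275
  t = 5.0000: CF_t = 103.500000, DF = 0.777398, PV = 80.460681
Price P = sum_t PV_t = 108.293020
Convexity numerator sum_t t*(t + 1/m) * CF_t / (1+y/m)^(m*t + 2):
  t = 0.5000: term = 1.622673
  t = 1.0000: term = 4.746972
  t = 1.5000: term = 9.257868
  t = 2.0000: term = 15.046104
  t = 2.5000: term = 22.007953
  t = 3.0000: term = 30.044987
  t = 3.5000: term = 39.063855
  t = 4.0000: term = 48.976067
  t = 4.5000: term = 59.697790
  t = 5.0000: term = 2103.996762
Convexity = (1/P) * sum = 2334.461031 / 108.293020 = 21.556893

Answer: Convexity = 21.5569


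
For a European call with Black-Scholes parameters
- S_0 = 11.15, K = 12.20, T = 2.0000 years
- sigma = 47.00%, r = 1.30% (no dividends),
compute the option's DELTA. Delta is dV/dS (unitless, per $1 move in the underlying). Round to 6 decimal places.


d1 = 0.2360586415; d2 = -0.4286217329
phi(d1) = 0.3879804317; exp(-qT) = 1.0000000000; exp(-rT) = 0.9743350896
N(d1) = 0.5933064168
Delta = exp(-qT) * N(d1) = 1.0000000000 * 0.5933064168 = 0.593306

Answer: Delta = 0.593306
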